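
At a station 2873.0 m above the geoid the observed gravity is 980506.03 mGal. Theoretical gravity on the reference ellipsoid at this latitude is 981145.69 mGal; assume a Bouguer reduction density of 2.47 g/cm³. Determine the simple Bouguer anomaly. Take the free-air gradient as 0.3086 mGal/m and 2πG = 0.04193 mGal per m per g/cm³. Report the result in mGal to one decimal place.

Free-air correction = 0.3086 × 2873.0 = 886.61 mGal
Free-air anomaly = 980506.03 − 981145.69 + (886.61) = 246.95 mGal
Bouguer slab correction = 0.04193 × 2.47 × 2873.0 = 297.55 mGal
Simple Bouguer anomaly = 246.95 − (297.55) = -50.60 mGal

-50.6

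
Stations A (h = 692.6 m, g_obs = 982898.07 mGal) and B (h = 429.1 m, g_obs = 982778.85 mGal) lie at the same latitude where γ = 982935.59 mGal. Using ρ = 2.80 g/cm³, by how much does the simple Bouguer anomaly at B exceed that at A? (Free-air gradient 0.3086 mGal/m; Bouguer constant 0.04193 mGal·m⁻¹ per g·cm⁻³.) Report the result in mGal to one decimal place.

-169.6

Δg_SB(A) = 982898.07 − 982935.59 + 0.3086×692.6 − 0.04193×2.80×692.6 = 94.90 mGal
Δg_SB(B) = 982778.85 − 982935.59 + 0.3086×429.1 − 0.04193×2.80×429.1 = -74.70 mGal
Difference = -74.70 − (94.90) = -169.60 mGal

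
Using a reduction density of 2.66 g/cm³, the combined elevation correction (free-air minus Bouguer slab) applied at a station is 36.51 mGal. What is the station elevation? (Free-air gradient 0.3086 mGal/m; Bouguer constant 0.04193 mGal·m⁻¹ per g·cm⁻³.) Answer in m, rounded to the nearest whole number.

185

Combined gradient = 0.3086 − 0.04193 × 2.66 = 0.1970662 mGal/m
h = 36.51 / 0.1970662 = 185.27 m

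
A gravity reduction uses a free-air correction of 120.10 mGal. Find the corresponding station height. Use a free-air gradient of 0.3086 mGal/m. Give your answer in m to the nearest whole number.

h = 120.10 / 0.3086 = 389.18 m

389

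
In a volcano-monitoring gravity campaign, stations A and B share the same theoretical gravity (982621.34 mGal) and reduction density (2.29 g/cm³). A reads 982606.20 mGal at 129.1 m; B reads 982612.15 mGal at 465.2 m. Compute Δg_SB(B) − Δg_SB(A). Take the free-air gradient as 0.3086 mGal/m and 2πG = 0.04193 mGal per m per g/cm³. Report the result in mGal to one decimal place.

Δg_SB(A) = 982606.20 − 982621.34 + 0.3086×129.1 − 0.04193×2.29×129.1 = 12.30 mGal
Δg_SB(B) = 982612.15 − 982621.34 + 0.3086×465.2 − 0.04193×2.29×465.2 = 89.70 mGal
Difference = 89.70 − (12.30) = 77.40 mGal

77.4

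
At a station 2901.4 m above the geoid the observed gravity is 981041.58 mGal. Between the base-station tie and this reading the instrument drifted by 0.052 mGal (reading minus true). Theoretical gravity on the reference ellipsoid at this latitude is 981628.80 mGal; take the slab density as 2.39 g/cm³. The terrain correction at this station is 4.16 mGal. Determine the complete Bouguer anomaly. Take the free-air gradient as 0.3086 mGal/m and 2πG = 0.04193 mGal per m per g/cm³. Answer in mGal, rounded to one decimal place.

21.5

Drift-corrected reading = 981041.58 − (0.052) = 981041.528 mGal
Free-air correction = 0.3086 × 2901.4 = 895.37 mGal
Free-air anomaly = 981041.528 − 981628.80 + (895.37) = 308.098 mGal
Bouguer slab correction = 0.04193 × 2.39 × 2901.4 = 290.76 mGal
Simple Bouguer anomaly = 308.098 − (290.76) = 17.338 mGal
Complete Bouguer anomaly = 17.338 + 4.16 = 21.498 mGal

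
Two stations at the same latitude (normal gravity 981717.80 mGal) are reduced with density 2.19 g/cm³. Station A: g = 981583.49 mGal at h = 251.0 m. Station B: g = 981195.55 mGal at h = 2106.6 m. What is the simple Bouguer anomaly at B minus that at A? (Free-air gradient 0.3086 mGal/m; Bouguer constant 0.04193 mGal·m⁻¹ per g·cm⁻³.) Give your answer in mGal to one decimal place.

Δg_SB(A) = 981583.49 − 981717.80 + 0.3086×251.0 − 0.04193×2.19×251.0 = -79.90 mGal
Δg_SB(B) = 981195.55 − 981717.80 + 0.3086×2106.6 − 0.04193×2.19×2106.6 = -65.60 mGal
Difference = -65.60 − (-79.90) = 14.30 mGal

14.3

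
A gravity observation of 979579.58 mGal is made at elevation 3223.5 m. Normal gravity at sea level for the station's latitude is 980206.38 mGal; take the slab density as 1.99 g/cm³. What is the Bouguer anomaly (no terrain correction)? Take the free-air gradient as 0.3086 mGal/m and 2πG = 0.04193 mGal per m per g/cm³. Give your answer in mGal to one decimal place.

99.0

Free-air correction = 0.3086 × 3223.5 = 994.77 mGal
Free-air anomaly = 979579.58 − 980206.38 + (994.77) = 367.97 mGal
Bouguer slab correction = 0.04193 × 1.99 × 3223.5 = 268.97 mGal
Simple Bouguer anomaly = 367.97 − (268.97) = 99.00 mGal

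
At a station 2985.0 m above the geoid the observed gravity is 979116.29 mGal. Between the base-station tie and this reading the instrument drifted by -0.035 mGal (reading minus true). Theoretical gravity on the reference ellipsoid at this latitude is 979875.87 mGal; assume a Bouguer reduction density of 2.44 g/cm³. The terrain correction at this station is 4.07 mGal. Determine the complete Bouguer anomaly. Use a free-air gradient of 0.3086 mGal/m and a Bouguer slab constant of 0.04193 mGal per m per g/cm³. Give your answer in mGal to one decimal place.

Drift-corrected reading = 979116.29 − (-0.035) = 979116.325 mGal
Free-air correction = 0.3086 × 2985.0 = 921.17 mGal
Free-air anomaly = 979116.325 − 979875.87 + (921.17) = 161.625 mGal
Bouguer slab correction = 0.04193 × 2.44 × 2985.0 = 305.39 mGal
Simple Bouguer anomaly = 161.625 − (305.39) = -143.765 mGal
Complete Bouguer anomaly = -143.765 + 4.07 = -139.695 mGal

-139.7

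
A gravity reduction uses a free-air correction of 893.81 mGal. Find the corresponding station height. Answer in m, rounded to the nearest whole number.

h = 893.81 / 0.3086 = 2896.34 m

2896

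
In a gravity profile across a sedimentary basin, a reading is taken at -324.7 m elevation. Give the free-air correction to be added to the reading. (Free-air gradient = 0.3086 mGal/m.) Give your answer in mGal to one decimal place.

Free-air correction = 0.3086 × -324.7 = -100.2 mGal

-100.2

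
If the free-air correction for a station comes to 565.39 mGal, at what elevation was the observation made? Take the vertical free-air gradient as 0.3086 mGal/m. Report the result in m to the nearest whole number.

1832

h = 565.39 / 0.3086 = 1832.11 m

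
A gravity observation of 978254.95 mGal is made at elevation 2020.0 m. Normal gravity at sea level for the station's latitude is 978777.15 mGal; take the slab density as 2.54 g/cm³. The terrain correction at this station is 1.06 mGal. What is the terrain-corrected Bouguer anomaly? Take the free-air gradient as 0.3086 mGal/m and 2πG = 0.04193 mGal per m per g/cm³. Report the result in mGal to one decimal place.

-112.9

Free-air correction = 0.3086 × 2020.0 = 623.37 mGal
Free-air anomaly = 978254.95 − 978777.15 + (623.37) = 101.17 mGal
Bouguer slab correction = 0.04193 × 2.54 × 2020.0 = 215.13 mGal
Simple Bouguer anomaly = 101.17 − (215.13) = -113.96 mGal
Complete Bouguer anomaly = -113.96 + 1.06 = -112.90 mGal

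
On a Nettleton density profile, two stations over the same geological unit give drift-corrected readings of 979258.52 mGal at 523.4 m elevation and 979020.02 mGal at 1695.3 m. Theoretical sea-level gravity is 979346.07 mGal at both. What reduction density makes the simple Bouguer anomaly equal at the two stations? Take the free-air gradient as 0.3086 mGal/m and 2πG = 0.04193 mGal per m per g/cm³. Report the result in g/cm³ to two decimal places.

2.51

Δg_obs = 979020.02 − 979258.52 = -238.50 mGal over Δh = 1695.3 − 523.4 = 1171.9 m
Equal Bouguer anomalies ⇒ Δg_obs + (0.3086 − 0.04193ρ)·Δh = 0
0.3086 − 0.04193ρ = −Δg_obs/Δh = 0.20352
ρ = (0.3086 − 0.20352) / 0.04193 = 2.51 g/cm³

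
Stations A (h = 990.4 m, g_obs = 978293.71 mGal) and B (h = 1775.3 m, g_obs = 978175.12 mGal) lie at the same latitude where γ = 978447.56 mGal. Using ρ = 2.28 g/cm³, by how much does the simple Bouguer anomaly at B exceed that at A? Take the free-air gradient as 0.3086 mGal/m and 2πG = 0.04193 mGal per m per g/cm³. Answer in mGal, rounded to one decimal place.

48.6

Δg_SB(A) = 978293.71 − 978447.56 + 0.3086×990.4 − 0.04193×2.28×990.4 = 57.10 mGal
Δg_SB(B) = 978175.12 − 978447.56 + 0.3086×1775.3 − 0.04193×2.28×1775.3 = 105.70 mGal
Difference = 105.70 − (57.10) = 48.60 mGal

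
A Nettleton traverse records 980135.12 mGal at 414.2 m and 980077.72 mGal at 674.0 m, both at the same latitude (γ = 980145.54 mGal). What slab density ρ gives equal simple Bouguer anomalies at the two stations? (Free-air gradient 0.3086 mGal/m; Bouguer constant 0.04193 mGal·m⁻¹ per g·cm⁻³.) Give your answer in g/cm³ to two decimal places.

Δg_obs = 980077.72 − 980135.12 = -57.40 mGal over Δh = 674.0 − 414.2 = 259.8 m
Equal Bouguer anomalies ⇒ Δg_obs + (0.3086 − 0.04193ρ)·Δh = 0
0.3086 − 0.04193ρ = −Δg_obs/Δh = 0.22094
ρ = (0.3086 − 0.22094) / 0.04193 = 2.09 g/cm³

2.09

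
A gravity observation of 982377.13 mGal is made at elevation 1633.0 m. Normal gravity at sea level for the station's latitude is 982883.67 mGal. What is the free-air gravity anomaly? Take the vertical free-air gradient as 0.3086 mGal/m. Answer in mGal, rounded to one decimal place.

Free-air correction = 0.3086 × 1633.0 = 503.94 mGal
Free-air anomaly = 982377.13 − 982883.67 + (503.94) = -2.60 mGal

-2.6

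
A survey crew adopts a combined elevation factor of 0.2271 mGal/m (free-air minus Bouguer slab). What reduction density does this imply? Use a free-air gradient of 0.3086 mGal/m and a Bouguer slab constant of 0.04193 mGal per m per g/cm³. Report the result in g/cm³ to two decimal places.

1.94

0.2271 = 0.3086 − 0.04193 × ρ
ρ = (0.3086 − 0.2271) / 0.04193 = 1.94 g/cm³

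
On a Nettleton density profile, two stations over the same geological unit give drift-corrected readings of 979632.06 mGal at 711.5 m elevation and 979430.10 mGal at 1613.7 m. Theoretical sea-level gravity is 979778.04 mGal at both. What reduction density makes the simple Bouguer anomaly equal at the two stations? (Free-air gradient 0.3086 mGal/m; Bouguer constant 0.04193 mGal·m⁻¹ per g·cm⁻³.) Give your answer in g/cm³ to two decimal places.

2.02

Δg_obs = 979430.10 − 979632.06 = -201.96 mGal over Δh = 1613.7 − 711.5 = 902.2 m
Equal Bouguer anomalies ⇒ Δg_obs + (0.3086 − 0.04193ρ)·Δh = 0
0.3086 − 0.04193ρ = −Δg_obs/Δh = 0.22385
ρ = (0.3086 − 0.22385) / 0.04193 = 2.02 g/cm³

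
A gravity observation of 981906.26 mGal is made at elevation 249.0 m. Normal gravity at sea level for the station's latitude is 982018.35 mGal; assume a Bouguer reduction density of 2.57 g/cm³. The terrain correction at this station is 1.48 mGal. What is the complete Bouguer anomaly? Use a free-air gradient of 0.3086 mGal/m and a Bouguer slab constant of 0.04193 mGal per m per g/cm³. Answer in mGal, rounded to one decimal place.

Free-air correction = 0.3086 × 249.0 = 76.84 mGal
Free-air anomaly = 981906.26 − 982018.35 + (76.84) = -35.25 mGal
Bouguer slab correction = 0.04193 × 2.57 × 249.0 = 26.83 mGal
Simple Bouguer anomaly = -35.25 − (26.83) = -62.08 mGal
Complete Bouguer anomaly = -62.08 + 1.48 = -60.60 mGal

-60.6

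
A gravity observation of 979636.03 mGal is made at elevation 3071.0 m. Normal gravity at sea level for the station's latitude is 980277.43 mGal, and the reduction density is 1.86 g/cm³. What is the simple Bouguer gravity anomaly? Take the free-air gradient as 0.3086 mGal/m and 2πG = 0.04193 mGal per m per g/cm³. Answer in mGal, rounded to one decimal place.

66.8

Free-air correction = 0.3086 × 3071.0 = 947.71 mGal
Free-air anomaly = 979636.03 − 980277.43 + (947.71) = 306.31 mGal
Bouguer slab correction = 0.04193 × 1.86 × 3071.0 = 239.51 mGal
Simple Bouguer anomaly = 306.31 − (239.51) = 66.80 mGal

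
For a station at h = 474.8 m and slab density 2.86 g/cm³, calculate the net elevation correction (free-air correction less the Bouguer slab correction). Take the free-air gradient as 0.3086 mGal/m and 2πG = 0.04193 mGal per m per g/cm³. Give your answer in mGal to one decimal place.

Combined gradient = 0.3086 − 0.04193 × 2.86 = 0.1886802 mGal/m
Combined elevation correction = 0.1886802 × 474.8 = 89.6 mGal

89.6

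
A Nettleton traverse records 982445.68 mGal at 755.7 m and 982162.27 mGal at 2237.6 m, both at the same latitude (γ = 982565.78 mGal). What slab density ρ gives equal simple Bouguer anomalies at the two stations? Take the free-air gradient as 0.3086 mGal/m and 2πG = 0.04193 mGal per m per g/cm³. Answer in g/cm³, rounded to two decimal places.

2.80

Δg_obs = 982162.27 − 982445.68 = -283.41 mGal over Δh = 2237.6 − 755.7 = 1481.9 m
Equal Bouguer anomalies ⇒ Δg_obs + (0.3086 − 0.04193ρ)·Δh = 0
0.3086 − 0.04193ρ = −Δg_obs/Δh = 0.19125
ρ = (0.3086 − 0.19125) / 0.04193 = 2.80 g/cm³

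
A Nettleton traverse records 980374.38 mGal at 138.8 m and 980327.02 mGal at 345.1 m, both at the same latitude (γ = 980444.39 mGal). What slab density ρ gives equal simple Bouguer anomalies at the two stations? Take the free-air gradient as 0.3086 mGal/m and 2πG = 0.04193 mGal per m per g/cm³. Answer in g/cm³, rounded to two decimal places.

Δg_obs = 980327.02 − 980374.38 = -47.36 mGal over Δh = 345.1 − 138.8 = 206.3 m
Equal Bouguer anomalies ⇒ Δg_obs + (0.3086 − 0.04193ρ)·Δh = 0
0.3086 − 0.04193ρ = −Δg_obs/Δh = 0.22957
ρ = (0.3086 − 0.22957) / 0.04193 = 1.88 g/cm³

1.88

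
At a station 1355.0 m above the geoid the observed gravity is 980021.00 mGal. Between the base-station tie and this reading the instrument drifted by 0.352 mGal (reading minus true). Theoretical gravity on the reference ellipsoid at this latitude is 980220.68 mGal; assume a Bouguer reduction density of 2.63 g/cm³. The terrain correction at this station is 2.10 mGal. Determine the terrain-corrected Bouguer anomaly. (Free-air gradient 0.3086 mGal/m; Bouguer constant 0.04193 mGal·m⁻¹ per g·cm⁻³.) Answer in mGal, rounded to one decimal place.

Drift-corrected reading = 980021.00 − (0.352) = 980020.648 mGal
Free-air correction = 0.3086 × 1355.0 = 418.15 mGal
Free-air anomaly = 980020.648 − 980220.68 + (418.15) = 218.118 mGal
Bouguer slab correction = 0.04193 × 2.63 × 1355.0 = 149.42 mGal
Simple Bouguer anomaly = 218.118 − (149.42) = 68.698 mGal
Complete Bouguer anomaly = 68.698 + 2.10 = 70.798 mGal

70.8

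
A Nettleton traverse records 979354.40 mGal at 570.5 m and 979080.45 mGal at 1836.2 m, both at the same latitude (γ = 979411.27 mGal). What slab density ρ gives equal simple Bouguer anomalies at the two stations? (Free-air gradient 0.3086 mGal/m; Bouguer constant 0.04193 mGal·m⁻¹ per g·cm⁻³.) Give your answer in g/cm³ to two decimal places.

Δg_obs = 979080.45 − 979354.40 = -273.95 mGal over Δh = 1836.2 − 570.5 = 1265.7 m
Equal Bouguer anomalies ⇒ Δg_obs + (0.3086 − 0.04193ρ)·Δh = 0
0.3086 − 0.04193ρ = −Δg_obs/Δh = 0.21644
ρ = (0.3086 − 0.21644) / 0.04193 = 2.20 g/cm³

2.20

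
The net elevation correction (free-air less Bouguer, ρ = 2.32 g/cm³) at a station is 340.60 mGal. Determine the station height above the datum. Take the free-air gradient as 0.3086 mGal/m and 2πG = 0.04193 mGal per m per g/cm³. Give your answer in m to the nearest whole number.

Combined gradient = 0.3086 − 0.04193 × 2.32 = 0.2113224 mGal/m
h = 340.60 / 0.2113224 = 1611.76 m

1612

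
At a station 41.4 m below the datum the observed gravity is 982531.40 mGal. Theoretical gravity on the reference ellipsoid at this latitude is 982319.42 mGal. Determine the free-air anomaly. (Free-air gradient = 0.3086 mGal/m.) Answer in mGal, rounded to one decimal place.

199.2

Free-air correction = 0.3086 × -41.4 = -12.78 mGal
Free-air anomaly = 982531.40 − 982319.42 + (-12.78) = 199.20 mGal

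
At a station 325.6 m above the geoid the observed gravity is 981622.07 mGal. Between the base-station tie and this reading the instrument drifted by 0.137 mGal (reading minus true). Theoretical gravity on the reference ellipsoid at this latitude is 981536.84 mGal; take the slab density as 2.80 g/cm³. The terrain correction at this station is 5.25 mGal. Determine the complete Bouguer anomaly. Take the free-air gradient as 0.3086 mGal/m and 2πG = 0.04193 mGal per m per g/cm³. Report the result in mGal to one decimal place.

Drift-corrected reading = 981622.07 − (0.137) = 981621.933 mGal
Free-air correction = 0.3086 × 325.6 = 100.48 mGal
Free-air anomaly = 981621.933 − 981536.84 + (100.48) = 185.573 mGal
Bouguer slab correction = 0.04193 × 2.80 × 325.6 = 38.23 mGal
Simple Bouguer anomaly = 185.573 − (38.23) = 147.343 mGal
Complete Bouguer anomaly = 147.343 + 5.25 = 152.593 mGal

152.6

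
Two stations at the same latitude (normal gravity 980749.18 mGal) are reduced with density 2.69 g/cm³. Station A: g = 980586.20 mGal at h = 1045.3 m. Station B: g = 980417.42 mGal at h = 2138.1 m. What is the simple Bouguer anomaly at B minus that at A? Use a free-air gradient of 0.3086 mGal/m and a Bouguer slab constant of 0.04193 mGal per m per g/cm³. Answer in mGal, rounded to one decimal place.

45.2

Δg_SB(A) = 980586.20 − 980749.18 + 0.3086×1045.3 − 0.04193×2.69×1045.3 = 41.70 mGal
Δg_SB(B) = 980417.42 − 980749.18 + 0.3086×2138.1 − 0.04193×2.69×2138.1 = 86.90 mGal
Difference = 86.90 − (41.70) = 45.20 mGal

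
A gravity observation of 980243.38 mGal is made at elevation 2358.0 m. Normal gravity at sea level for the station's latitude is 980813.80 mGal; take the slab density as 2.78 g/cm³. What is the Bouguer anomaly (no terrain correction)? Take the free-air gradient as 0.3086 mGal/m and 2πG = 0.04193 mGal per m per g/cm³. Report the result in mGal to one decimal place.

Free-air correction = 0.3086 × 2358.0 = 727.68 mGal
Free-air anomaly = 980243.38 − 980813.80 + (727.68) = 157.26 mGal
Bouguer slab correction = 0.04193 × 2.78 × 2358.0 = 274.86 mGal
Simple Bouguer anomaly = 157.26 − (274.86) = -117.60 mGal

-117.6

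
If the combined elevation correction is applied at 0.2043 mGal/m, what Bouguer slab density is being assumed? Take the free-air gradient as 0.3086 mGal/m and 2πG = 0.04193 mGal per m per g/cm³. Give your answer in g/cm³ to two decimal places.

2.49

0.2043 = 0.3086 − 0.04193 × ρ
ρ = (0.3086 − 0.2043) / 0.04193 = 2.49 g/cm³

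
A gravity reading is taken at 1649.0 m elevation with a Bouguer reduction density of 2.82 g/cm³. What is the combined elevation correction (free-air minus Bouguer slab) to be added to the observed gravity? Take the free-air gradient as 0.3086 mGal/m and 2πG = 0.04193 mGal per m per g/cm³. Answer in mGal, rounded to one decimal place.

313.9

Combined gradient = 0.3086 − 0.04193 × 2.82 = 0.1903574 mGal/m
Combined elevation correction = 0.1903574 × 1649.0 = 313.9 mGal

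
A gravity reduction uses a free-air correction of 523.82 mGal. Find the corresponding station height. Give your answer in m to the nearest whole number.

1697

h = 523.82 / 0.3086 = 1697.41 m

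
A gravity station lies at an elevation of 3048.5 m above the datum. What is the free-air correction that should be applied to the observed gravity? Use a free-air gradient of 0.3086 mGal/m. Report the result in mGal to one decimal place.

Free-air correction = 0.3086 × 3048.5 = 940.8 mGal

940.8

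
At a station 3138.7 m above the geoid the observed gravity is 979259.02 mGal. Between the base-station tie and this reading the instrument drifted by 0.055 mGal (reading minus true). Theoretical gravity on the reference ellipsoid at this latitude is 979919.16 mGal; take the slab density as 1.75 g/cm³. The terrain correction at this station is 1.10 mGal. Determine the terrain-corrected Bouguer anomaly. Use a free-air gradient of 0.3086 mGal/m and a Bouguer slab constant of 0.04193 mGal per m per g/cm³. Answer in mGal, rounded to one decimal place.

Drift-corrected reading = 979259.02 − (0.055) = 979258.965 mGal
Free-air correction = 0.3086 × 3138.7 = 968.60 mGal
Free-air anomaly = 979258.965 − 979919.16 + (968.60) = 308.405 mGal
Bouguer slab correction = 0.04193 × 1.75 × 3138.7 = 230.31 mGal
Simple Bouguer anomaly = 308.405 − (230.31) = 78.095 mGal
Complete Bouguer anomaly = 78.095 + 1.10 = 79.195 mGal

79.2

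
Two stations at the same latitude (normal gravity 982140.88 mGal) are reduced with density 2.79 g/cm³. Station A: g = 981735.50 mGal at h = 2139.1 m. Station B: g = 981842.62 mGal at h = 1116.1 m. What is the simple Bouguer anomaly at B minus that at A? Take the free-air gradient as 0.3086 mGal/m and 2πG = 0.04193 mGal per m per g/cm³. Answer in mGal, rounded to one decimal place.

Δg_SB(A) = 981735.50 − 982140.88 + 0.3086×2139.1 − 0.04193×2.79×2139.1 = 4.50 mGal
Δg_SB(B) = 981842.62 − 982140.88 + 0.3086×1116.1 − 0.04193×2.79×1116.1 = -84.40 mGal
Difference = -84.40 − (4.50) = -88.90 mGal

-88.9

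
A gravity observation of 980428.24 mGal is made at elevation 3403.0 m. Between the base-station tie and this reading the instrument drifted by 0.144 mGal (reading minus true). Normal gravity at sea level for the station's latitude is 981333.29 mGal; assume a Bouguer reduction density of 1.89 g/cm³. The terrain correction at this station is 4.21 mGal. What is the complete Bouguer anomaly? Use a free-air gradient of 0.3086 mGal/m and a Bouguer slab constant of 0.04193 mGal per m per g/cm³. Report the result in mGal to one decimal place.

Drift-corrected reading = 980428.24 − (0.144) = 980428.096 mGal
Free-air correction = 0.3086 × 3403.0 = 1050.17 mGal
Free-air anomaly = 980428.096 − 981333.29 + (1050.17) = 144.976 mGal
Bouguer slab correction = 0.04193 × 1.89 × 3403.0 = 269.68 mGal
Simple Bouguer anomaly = 144.976 − (269.68) = -124.704 mGal
Complete Bouguer anomaly = -124.704 + 4.21 = -120.494 mGal

-120.5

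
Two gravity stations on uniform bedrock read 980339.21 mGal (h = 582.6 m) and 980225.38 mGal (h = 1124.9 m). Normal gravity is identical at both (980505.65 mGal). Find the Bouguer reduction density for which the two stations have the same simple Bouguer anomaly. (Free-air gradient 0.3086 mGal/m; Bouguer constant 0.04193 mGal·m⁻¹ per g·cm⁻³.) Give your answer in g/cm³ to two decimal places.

2.35

Δg_obs = 980225.38 − 980339.21 = -113.83 mGal over Δh = 1124.9 − 582.6 = 542.3 m
Equal Bouguer anomalies ⇒ Δg_obs + (0.3086 − 0.04193ρ)·Δh = 0
0.3086 − 0.04193ρ = −Δg_obs/Δh = 0.20990
ρ = (0.3086 − 0.20990) / 0.04193 = 2.35 g/cm³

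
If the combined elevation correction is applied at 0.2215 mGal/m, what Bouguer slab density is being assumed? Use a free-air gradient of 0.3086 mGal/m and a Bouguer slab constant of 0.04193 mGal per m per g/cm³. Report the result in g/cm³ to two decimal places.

0.2215 = 0.3086 − 0.04193 × ρ
ρ = (0.3086 − 0.2215) / 0.04193 = 2.08 g/cm³

2.08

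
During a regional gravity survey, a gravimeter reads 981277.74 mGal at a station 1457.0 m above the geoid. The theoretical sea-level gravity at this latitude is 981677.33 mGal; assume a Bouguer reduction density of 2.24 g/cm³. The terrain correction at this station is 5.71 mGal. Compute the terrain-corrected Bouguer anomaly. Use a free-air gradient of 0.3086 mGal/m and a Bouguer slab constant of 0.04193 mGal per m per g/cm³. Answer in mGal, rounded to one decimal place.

-81.1

Free-air correction = 0.3086 × 1457.0 = 449.63 mGal
Free-air anomaly = 981277.74 − 981677.33 + (449.63) = 50.04 mGal
Bouguer slab correction = 0.04193 × 2.24 × 1457.0 = 136.85 mGal
Simple Bouguer anomaly = 50.04 − (136.85) = -86.81 mGal
Complete Bouguer anomaly = -86.81 + 5.71 = -81.10 mGal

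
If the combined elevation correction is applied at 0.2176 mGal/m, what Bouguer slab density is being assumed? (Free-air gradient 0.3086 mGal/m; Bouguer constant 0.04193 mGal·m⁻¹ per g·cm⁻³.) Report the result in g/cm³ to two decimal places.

0.2176 = 0.3086 − 0.04193 × ρ
ρ = (0.3086 − 0.2176) / 0.04193 = 2.17 g/cm³

2.17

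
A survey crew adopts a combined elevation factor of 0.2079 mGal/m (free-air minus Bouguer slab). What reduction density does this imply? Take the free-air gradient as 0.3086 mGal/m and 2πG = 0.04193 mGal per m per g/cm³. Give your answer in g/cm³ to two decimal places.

0.2079 = 0.3086 − 0.04193 × ρ
ρ = (0.3086 − 0.2079) / 0.04193 = 2.40 g/cm³

2.40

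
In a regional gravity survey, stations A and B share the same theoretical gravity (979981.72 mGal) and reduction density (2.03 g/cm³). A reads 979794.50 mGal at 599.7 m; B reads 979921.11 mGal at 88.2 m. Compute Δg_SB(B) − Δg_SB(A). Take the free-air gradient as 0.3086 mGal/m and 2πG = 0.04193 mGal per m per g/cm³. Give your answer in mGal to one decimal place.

Δg_SB(A) = 979794.50 − 979981.72 + 0.3086×599.7 − 0.04193×2.03×599.7 = -53.20 mGal
Δg_SB(B) = 979921.11 − 979981.72 + 0.3086×88.2 − 0.04193×2.03×88.2 = -40.90 mGal
Difference = -40.90 − (-53.20) = 12.30 mGal

12.3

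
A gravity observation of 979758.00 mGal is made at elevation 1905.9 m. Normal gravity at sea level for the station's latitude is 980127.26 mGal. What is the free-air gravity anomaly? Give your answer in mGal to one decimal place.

218.9

Free-air correction = 0.3086 × 1905.9 = 588.16 mGal
Free-air anomaly = 979758.00 − 980127.26 + (588.16) = 218.90 mGal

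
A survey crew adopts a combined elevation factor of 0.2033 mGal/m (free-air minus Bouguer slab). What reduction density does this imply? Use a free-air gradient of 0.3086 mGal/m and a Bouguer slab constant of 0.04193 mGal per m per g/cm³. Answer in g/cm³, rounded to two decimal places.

0.2033 = 0.3086 − 0.04193 × ρ
ρ = (0.3086 − 0.2033) / 0.04193 = 2.51 g/cm³

2.51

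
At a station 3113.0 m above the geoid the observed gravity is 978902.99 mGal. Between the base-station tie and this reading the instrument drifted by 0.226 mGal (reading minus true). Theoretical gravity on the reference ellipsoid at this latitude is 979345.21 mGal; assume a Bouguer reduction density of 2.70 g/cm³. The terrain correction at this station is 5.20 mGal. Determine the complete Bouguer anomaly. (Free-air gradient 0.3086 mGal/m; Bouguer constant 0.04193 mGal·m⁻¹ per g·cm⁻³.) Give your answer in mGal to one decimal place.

171.0

Drift-corrected reading = 978902.99 − (0.226) = 978902.764 mGal
Free-air correction = 0.3086 × 3113.0 = 960.67 mGal
Free-air anomaly = 978902.764 − 979345.21 + (960.67) = 518.224 mGal
Bouguer slab correction = 0.04193 × 2.70 × 3113.0 = 352.43 mGal
Simple Bouguer anomaly = 518.224 − (352.43) = 165.794 mGal
Complete Bouguer anomaly = 165.794 + 5.20 = 170.994 mGal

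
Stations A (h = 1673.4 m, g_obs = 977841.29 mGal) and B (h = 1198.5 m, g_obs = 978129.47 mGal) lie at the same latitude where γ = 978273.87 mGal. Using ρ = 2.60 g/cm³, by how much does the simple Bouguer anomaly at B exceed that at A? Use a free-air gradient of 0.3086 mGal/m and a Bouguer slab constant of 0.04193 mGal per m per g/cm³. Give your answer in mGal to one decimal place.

193.4

Δg_SB(A) = 977841.29 − 978273.87 + 0.3086×1673.4 − 0.04193×2.60×1673.4 = -98.60 mGal
Δg_SB(B) = 978129.47 − 978273.87 + 0.3086×1198.5 − 0.04193×2.60×1198.5 = 94.80 mGal
Difference = 94.80 − (-98.60) = 193.40 mGal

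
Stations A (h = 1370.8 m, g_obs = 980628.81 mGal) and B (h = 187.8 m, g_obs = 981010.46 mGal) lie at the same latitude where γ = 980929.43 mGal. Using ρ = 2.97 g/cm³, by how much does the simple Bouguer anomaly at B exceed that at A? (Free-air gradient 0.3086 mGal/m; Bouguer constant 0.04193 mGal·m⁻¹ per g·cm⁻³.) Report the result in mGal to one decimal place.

Δg_SB(A) = 980628.81 − 980929.43 + 0.3086×1370.8 − 0.04193×2.97×1370.8 = -48.30 mGal
Δg_SB(B) = 981010.46 − 980929.43 + 0.3086×187.8 − 0.04193×2.97×187.8 = 115.60 mGal
Difference = 115.60 − (-48.30) = 163.90 mGal

163.9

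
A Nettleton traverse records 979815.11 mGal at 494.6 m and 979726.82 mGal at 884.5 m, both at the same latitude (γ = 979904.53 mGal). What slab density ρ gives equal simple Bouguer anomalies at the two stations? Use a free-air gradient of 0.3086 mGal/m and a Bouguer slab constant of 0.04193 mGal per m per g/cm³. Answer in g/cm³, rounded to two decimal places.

Δg_obs = 979726.82 − 979815.11 = -88.29 mGal over Δh = 884.5 − 494.6 = 389.9 m
Equal Bouguer anomalies ⇒ Δg_obs + (0.3086 − 0.04193ρ)·Δh = 0
0.3086 − 0.04193ρ = −Δg_obs/Δh = 0.22644
ρ = (0.3086 − 0.22644) / 0.04193 = 1.96 g/cm³

1.96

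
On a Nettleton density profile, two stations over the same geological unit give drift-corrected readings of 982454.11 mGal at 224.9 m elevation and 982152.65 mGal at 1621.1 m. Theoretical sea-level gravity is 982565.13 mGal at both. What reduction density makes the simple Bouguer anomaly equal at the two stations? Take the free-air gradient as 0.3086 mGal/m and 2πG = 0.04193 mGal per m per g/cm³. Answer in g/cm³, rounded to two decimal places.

2.21

Δg_obs = 982152.65 − 982454.11 = -301.46 mGal over Δh = 1621.1 − 224.9 = 1396.2 m
Equal Bouguer anomalies ⇒ Δg_obs + (0.3086 − 0.04193ρ)·Δh = 0
0.3086 − 0.04193ρ = −Δg_obs/Δh = 0.21591
ρ = (0.3086 − 0.21591) / 0.04193 = 2.21 g/cm³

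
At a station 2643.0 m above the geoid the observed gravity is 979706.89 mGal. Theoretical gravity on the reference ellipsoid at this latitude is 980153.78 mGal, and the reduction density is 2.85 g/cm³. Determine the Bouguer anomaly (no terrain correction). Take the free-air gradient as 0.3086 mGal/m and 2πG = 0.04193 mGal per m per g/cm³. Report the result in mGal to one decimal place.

52.9

Free-air correction = 0.3086 × 2643.0 = 815.63 mGal
Free-air anomaly = 979706.89 − 980153.78 + (815.63) = 368.74 mGal
Bouguer slab correction = 0.04193 × 2.85 × 2643.0 = 315.84 mGal
Simple Bouguer anomaly = 368.74 − (315.84) = 52.90 mGal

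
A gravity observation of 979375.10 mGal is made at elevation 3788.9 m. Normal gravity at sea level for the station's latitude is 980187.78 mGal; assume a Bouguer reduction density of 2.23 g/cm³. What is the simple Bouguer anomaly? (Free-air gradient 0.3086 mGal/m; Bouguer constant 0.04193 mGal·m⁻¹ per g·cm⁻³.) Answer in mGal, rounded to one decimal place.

2.3

Free-air correction = 0.3086 × 3788.9 = 1169.25 mGal
Free-air anomaly = 979375.10 − 980187.78 + (1169.25) = 356.57 mGal
Bouguer slab correction = 0.04193 × 2.23 × 3788.9 = 354.28 mGal
Simple Bouguer anomaly = 356.57 − (354.28) = 2.29 mGal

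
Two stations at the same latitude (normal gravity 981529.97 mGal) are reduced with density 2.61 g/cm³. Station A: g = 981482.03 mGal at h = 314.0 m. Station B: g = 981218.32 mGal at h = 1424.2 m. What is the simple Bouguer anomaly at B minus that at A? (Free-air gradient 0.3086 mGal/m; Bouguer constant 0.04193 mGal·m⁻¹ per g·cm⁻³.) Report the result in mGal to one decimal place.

Δg_SB(A) = 981482.03 − 981529.97 + 0.3086×314.0 − 0.04193×2.61×314.0 = 14.60 mGal
Δg_SB(B) = 981218.32 − 981529.97 + 0.3086×1424.2 − 0.04193×2.61×1424.2 = -28.00 mGal
Difference = -28.00 − (14.60) = -42.60 mGal

-42.6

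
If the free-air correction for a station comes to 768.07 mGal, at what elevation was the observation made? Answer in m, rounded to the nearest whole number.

h = 768.07 / 0.3086 = 2488.89 m

2489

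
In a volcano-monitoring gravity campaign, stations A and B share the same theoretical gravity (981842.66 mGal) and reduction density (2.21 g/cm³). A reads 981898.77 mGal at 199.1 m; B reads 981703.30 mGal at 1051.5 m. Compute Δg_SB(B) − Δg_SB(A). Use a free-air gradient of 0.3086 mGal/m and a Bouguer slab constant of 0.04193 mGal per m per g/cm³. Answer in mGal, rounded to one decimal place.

Δg_SB(A) = 981898.77 − 981842.66 + 0.3086×199.1 − 0.04193×2.21×199.1 = 99.10 mGal
Δg_SB(B) = 981703.30 − 981842.66 + 0.3086×1051.5 − 0.04193×2.21×1051.5 = 87.70 mGal
Difference = 87.70 − (99.10) = -11.40 mGal

-11.4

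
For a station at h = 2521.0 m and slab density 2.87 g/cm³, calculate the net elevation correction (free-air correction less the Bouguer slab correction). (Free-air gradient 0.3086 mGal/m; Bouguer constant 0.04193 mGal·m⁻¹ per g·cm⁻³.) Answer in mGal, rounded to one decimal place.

474.6

Combined gradient = 0.3086 − 0.04193 × 2.87 = 0.1882609 mGal/m
Combined elevation correction = 0.1882609 × 2521.0 = 474.6 mGal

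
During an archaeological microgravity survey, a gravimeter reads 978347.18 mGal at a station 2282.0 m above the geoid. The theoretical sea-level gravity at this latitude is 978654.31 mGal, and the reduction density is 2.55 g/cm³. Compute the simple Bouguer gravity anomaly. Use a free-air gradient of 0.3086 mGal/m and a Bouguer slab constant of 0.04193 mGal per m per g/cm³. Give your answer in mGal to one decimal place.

153.1

Free-air correction = 0.3086 × 2282.0 = 704.23 mGal
Free-air anomaly = 978347.18 − 978654.31 + (704.23) = 397.10 mGal
Bouguer slab correction = 0.04193 × 2.55 × 2282.0 = 243.99 mGal
Simple Bouguer anomaly = 397.10 − (243.99) = 153.11 mGal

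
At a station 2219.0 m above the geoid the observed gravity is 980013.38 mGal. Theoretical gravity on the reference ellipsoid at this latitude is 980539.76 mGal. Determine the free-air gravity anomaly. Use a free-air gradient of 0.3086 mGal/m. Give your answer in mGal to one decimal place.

158.4

Free-air correction = 0.3086 × 2219.0 = 684.78 mGal
Free-air anomaly = 980013.38 − 980539.76 + (684.78) = 158.40 mGal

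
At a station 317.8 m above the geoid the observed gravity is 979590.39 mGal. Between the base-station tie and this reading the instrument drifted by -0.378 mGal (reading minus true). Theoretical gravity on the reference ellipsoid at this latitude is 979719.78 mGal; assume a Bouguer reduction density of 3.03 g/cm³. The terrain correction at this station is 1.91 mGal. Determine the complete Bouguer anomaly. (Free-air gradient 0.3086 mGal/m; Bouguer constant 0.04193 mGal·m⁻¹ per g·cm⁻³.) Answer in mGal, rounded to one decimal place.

Drift-corrected reading = 979590.39 − (-0.378) = 979590.768 mGal
Free-air correction = 0.3086 × 317.8 = 98.07 mGal
Free-air anomaly = 979590.768 − 979719.78 + (98.07) = -30.942 mGal
Bouguer slab correction = 0.04193 × 3.03 × 317.8 = 40.38 mGal
Simple Bouguer anomaly = -30.942 − (40.38) = -71.322 mGal
Complete Bouguer anomaly = -71.322 + 1.91 = -69.412 mGal

-69.4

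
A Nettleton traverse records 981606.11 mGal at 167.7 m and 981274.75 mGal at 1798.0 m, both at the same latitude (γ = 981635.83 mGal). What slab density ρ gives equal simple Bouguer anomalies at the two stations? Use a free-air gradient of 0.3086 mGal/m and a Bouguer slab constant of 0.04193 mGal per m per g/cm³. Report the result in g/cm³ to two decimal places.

2.51

Δg_obs = 981274.75 − 981606.11 = -331.36 mGal over Δh = 1798.0 − 167.7 = 1630.3 m
Equal Bouguer anomalies ⇒ Δg_obs + (0.3086 − 0.04193ρ)·Δh = 0
0.3086 − 0.04193ρ = −Δg_obs/Δh = 0.20325
ρ = (0.3086 − 0.20325) / 0.04193 = 2.51 g/cm³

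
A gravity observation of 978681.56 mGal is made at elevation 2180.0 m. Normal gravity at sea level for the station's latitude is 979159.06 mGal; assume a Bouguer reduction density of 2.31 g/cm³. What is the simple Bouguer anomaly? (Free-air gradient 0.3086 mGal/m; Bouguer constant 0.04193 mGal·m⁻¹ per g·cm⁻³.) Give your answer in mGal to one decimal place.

-15.9

Free-air correction = 0.3086 × 2180.0 = 672.75 mGal
Free-air anomaly = 978681.56 − 979159.06 + (672.75) = 195.25 mGal
Bouguer slab correction = 0.04193 × 2.31 × 2180.0 = 211.15 mGal
Simple Bouguer anomaly = 195.25 − (211.15) = -15.90 mGal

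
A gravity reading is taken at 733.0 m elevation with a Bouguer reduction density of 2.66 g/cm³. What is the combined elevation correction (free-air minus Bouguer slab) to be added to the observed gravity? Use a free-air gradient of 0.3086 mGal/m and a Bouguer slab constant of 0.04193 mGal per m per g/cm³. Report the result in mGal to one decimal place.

Combined gradient = 0.3086 − 0.04193 × 2.66 = 0.1970662 mGal/m
Combined elevation correction = 0.1970662 × 733.0 = 144.4 mGal

144.4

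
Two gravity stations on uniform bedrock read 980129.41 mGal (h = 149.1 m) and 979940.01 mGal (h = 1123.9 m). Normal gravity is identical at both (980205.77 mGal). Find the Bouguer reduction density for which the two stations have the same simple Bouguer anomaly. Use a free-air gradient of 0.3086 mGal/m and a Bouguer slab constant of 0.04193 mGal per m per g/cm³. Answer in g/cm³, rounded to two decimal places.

Δg_obs = 979940.01 − 980129.41 = -189.40 mGal over Δh = 1123.9 − 149.1 = 974.8 m
Equal Bouguer anomalies ⇒ Δg_obs + (0.3086 − 0.04193ρ)·Δh = 0
0.3086 − 0.04193ρ = −Δg_obs/Δh = 0.19430
ρ = (0.3086 − 0.19430) / 0.04193 = 2.73 g/cm³

2.73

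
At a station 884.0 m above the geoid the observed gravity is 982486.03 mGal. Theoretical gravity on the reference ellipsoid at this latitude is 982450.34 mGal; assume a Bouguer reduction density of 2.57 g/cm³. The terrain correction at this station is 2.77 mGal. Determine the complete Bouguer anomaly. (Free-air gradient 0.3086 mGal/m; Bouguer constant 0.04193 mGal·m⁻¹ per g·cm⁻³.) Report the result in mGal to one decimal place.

Free-air correction = 0.3086 × 884.0 = 272.80 mGal
Free-air anomaly = 982486.03 − 982450.34 + (272.80) = 308.49 mGal
Bouguer slab correction = 0.04193 × 2.57 × 884.0 = 95.26 mGal
Simple Bouguer anomaly = 308.49 − (95.26) = 213.23 mGal
Complete Bouguer anomaly = 213.23 + 2.77 = 216.00 mGal

216.0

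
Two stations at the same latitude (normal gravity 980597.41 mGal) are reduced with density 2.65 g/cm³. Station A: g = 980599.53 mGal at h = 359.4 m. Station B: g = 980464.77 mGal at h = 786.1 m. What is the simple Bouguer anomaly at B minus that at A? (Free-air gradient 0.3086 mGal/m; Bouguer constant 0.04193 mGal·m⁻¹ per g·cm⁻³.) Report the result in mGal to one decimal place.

-50.5

Δg_SB(A) = 980599.53 − 980597.41 + 0.3086×359.4 − 0.04193×2.65×359.4 = 73.10 mGal
Δg_SB(B) = 980464.77 − 980597.41 + 0.3086×786.1 − 0.04193×2.65×786.1 = 22.60 mGal
Difference = 22.60 − (73.10) = -50.50 mGal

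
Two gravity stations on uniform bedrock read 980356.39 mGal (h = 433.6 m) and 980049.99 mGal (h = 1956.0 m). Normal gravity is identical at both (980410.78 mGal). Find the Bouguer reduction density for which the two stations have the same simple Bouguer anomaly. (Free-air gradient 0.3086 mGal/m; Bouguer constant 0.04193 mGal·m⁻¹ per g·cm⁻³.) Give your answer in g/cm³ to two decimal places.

2.56

Δg_obs = 980049.99 − 980356.39 = -306.40 mGal over Δh = 1956.0 − 433.6 = 1522.4 m
Equal Bouguer anomalies ⇒ Δg_obs + (0.3086 − 0.04193ρ)·Δh = 0
0.3086 − 0.04193ρ = −Δg_obs/Δh = 0.20126
ρ = (0.3086 − 0.20126) / 0.04193 = 2.56 g/cm³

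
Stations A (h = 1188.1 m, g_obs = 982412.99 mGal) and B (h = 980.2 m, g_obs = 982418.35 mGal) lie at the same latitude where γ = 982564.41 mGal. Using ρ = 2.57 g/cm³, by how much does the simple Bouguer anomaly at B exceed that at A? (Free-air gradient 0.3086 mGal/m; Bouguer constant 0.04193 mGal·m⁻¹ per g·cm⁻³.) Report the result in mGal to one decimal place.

-36.4

Δg_SB(A) = 982412.99 − 982564.41 + 0.3086×1188.1 − 0.04193×2.57×1188.1 = 87.20 mGal
Δg_SB(B) = 982418.35 − 982564.41 + 0.3086×980.2 − 0.04193×2.57×980.2 = 50.80 mGal
Difference = 50.80 − (87.20) = -36.40 mGal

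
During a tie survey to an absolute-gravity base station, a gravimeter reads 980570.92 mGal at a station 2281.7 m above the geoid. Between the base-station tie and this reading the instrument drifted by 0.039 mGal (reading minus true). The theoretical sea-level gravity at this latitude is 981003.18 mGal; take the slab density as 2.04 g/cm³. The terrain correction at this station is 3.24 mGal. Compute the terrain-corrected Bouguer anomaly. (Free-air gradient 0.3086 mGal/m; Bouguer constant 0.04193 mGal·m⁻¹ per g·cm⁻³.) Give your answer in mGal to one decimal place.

Drift-corrected reading = 980570.92 − (0.039) = 980570.881 mGal
Free-air correction = 0.3086 × 2281.7 = 704.13 mGal
Free-air anomaly = 980570.881 − 981003.18 + (704.13) = 271.831 mGal
Bouguer slab correction = 0.04193 × 2.04 × 2281.7 = 195.17 mGal
Simple Bouguer anomaly = 271.831 − (195.17) = 76.661 mGal
Complete Bouguer anomaly = 76.661 + 3.24 = 79.901 mGal

79.9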